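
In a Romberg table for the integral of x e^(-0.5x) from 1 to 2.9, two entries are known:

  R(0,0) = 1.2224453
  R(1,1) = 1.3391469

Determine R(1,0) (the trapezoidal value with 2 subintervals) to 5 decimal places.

From R(1,1) = (4·R(1,0) − R(0,0))/3, solve for R(1,0):
4·R(1,0) = 3·1.3391469 + 1.2224453 = 5.2398860
R(1,0) = 1.3099715

1.30997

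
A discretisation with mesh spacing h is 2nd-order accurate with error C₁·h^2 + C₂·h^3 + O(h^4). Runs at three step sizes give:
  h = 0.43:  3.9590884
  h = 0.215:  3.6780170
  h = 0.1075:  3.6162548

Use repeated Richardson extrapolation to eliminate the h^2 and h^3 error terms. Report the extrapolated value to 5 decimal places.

First eliminate the h^2 term (factor 2^2 = 4):
  B₁ = (4·3.6780170 − 3.9590884)/3 = 3.5843265
  B₂ = (4·3.6162548 − 3.6780170)/3 = 3.5956674
Then eliminate the h^3 term (factor 2^3 = 8):
  (8·3.5956674 − 3.5843265)/7 = 3.5972875

3.59729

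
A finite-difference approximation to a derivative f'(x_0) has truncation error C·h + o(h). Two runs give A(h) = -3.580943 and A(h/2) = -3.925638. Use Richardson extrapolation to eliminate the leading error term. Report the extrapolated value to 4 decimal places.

-4.2703

The leading error scales as h; refining by a factor of 2 reduces it by 2^1 = 2.
Extrapolated value = (2·A(h/2) − A(h)) / (2 − 1)
= (2·(-3.925638) − (-3.580943)) / 1
= -4.270333 / 1 = -4.270333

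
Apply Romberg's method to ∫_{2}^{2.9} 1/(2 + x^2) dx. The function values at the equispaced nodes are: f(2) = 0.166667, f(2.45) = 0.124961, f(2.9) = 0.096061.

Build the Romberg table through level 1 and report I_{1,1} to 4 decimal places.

I_{0,0} (trapezoid, 1 panel, h=0.9000): 0.118228
I_{1,0} (trapezoid, 2 panels, h=0.4500): 0.115346
I_{1,1} = 0.115346 + (0.115346 − 0.118228)/3 = 0.114385

0.1144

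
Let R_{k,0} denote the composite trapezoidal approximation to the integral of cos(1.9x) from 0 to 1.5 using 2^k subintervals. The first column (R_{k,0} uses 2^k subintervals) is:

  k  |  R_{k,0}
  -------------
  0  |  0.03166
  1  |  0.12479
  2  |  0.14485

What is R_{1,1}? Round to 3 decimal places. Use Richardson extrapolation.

0.156

Richardson extrapolation on the trapezoidal column (denominator 4−1=3):
R_{1,1} = 0.12479 + (0.12479 − 0.03166)/3 = 0.15583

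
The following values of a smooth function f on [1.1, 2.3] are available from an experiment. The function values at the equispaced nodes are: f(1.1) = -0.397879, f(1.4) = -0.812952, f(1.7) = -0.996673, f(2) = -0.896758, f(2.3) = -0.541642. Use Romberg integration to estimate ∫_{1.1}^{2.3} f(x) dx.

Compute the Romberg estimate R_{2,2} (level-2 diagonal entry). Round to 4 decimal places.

R_{0,0} (trapezoid, 1 panel, h=1.2000): -0.563713
R_{1,0} (trapezoid, 2 panels, h=0.6000): -0.879860
R_{2,0} (trapezoid, 4 panels, h=0.3000): -0.952843
R_{1,1} = -0.879860 + (-0.879860 − (-0.563713))/3 = -0.985242
R_{2,1} = -0.952843 + (-0.952843 − (-0.879860))/3 = -0.977171
R_{2,2} = -0.977171 + (-0.977171 − (-0.985242))/15 = -0.976633

-0.9766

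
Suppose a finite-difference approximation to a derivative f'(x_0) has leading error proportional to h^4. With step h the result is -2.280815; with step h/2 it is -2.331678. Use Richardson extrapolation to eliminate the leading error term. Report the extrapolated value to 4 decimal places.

-2.3351

Extrapolated value = (16·A(h/2) − A(h)) / (16 − 1)
= (16·(-2.331678) − (-2.280815)) / 15
= -35.026033 / 15 = -2.335069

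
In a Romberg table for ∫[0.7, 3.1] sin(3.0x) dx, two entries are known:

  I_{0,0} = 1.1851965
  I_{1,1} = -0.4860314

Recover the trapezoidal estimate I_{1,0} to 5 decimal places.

-0.06822

From I_{1,1} = (4·I_{1,0} − I_{0,0})/3, solve for I_{1,0}:
4·I_{1,0} = 3·(-0.4860314) + 1.1851965 = -0.2728977
I_{1,0} = -0.0682244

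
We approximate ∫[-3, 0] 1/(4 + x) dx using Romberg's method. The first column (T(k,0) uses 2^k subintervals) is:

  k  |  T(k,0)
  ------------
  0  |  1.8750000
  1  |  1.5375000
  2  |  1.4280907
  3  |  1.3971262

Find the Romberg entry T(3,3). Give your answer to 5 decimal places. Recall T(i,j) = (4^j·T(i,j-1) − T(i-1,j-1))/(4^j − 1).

1.38644

T(1,1) = (4·1.5375000 − 1.8750000) / 3 = 1.4250000
T(2,1) = 1.4280907 + (1.4280907 − 1.5375000)/3 = 1.3916209
T(3,1) = 1.3971262 + (1.3971262 − 1.4280907)/3 = 1.3868047
T(2,2) = 1.3916209 + (1.3916209 − 1.4250000)/15 = 1.3893956
T(3,2) = 1.3868047 + (1.3868047 − 1.3916209)/15 = 1.3864836
T(3,3) = (64·1.3864836 − 1.3893956) / 63 = 1.3864374
(Column j=1 coincides with Simpson's rule on the same nodes.)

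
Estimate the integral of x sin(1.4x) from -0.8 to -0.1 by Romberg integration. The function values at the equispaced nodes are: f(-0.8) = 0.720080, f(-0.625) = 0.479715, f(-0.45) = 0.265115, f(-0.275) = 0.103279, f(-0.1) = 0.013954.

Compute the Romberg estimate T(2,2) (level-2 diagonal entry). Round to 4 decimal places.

0.2098

T(0,0) (trapezoid, 1 panel, h=0.7000): 0.256912
T(1,0) (trapezoid, 2 panels, h=0.3500): 0.221246
T(2,0) (trapezoid, 4 panels, h=0.1750): 0.212647
T(1,1) = 0.221246 + (0.221246 − 0.256912)/3 = 0.209357
T(2,1) = 0.212647 + (0.212647 − 0.221246)/3 = 0.209781
T(2,2) = 0.209781 + (0.209781 − 0.209357)/15 = 0.209809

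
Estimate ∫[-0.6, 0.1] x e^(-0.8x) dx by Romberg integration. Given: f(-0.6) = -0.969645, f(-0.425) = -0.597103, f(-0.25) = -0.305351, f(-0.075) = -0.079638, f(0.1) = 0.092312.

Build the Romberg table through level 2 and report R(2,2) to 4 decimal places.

-0.2447

R(0,0) (trapezoid, 1 panel, h=0.7000): -0.307067
R(1,0) (trapezoid, 2 panels, h=0.3500): -0.260406
R(2,0) (trapezoid, 4 panels, h=0.1750): -0.248633
R(1,1) = -0.260406 + (-0.260406 − (-0.307067))/3 = -0.244852
R(2,1) = -0.248633 + (-0.248633 − (-0.260406))/3 = -0.244709
R(2,2) = -0.244709 + (-0.244709 − (-0.244852))/15 = -0.244699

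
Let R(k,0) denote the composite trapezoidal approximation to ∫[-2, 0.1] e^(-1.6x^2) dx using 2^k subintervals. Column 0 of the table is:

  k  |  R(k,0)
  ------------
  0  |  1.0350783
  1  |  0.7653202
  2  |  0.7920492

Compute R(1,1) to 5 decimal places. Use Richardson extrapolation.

Richardson extrapolation on the trapezoidal column (denominator 4−1=3):
R(1,1) = 0.7653202 + (0.7653202 − 1.0350783)/3 = 0.6754008

0.67540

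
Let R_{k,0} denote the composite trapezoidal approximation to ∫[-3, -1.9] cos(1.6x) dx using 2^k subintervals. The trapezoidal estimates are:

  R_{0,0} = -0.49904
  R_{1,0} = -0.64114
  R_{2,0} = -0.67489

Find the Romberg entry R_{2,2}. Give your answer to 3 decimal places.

Richardson extrapolation on the trapezoidal column (denominator 4−1=3):
R_{1,1} = -0.64114 + (-0.64114 − (-0.49904))/3 = -0.68851
R_{2,1} = (4·(-0.67489) − (-0.64114)) / 3 = -0.68614
R_{2,2} = (16·(-0.68614) − (-0.68851)) / 15 = -0.68598

-0.686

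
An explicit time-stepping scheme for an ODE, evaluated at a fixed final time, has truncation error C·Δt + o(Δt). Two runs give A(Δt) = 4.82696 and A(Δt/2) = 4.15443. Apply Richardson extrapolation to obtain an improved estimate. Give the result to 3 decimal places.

3.482

The leading error scales as Δt; refining by a factor of 2 reduces it by 2^1 = 2.
Extrapolated value = (2·A(Δt/2) − A(Δt)) / (2 − 1)
= (2·4.15443 − 4.82696) / 1
= 3.48190 / 1 = 3.48190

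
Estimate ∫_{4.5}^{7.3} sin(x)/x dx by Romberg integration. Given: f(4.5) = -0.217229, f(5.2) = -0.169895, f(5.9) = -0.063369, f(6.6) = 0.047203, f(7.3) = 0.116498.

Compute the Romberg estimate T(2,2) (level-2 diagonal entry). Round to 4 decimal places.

-0.1677

T(0,0) (trapezoid, 1 panel, h=2.8000): -0.141023
T(1,0) (trapezoid, 2 panels, h=1.4000): -0.159228
T(2,0) (trapezoid, 4 panels, h=0.7000): -0.165499
T(1,1) = -0.159228 + (-0.159228 − (-0.141023))/3 = -0.165296
T(2,1) = -0.165499 + (-0.165499 − (-0.159228))/3 = -0.167589
T(2,2) = -0.167589 + (-0.167589 − (-0.165296))/15 = -0.167742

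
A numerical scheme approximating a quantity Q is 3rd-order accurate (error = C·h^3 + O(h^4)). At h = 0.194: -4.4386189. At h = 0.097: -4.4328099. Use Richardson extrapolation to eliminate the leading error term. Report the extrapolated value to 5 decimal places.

-4.43198

The leading error scales as h^3; refining by a factor of 2 reduces it by 2^3 = 8.
Extrapolated value = (8·A(h/2) − A(h)) / (8 − 1)
= (8·(-4.4328099) − (-4.4386189)) / 7
= -31.0238603 / 7 = -4.4319800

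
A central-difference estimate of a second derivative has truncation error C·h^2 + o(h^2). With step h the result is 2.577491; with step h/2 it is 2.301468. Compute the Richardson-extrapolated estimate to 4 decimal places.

2.2095

Extrapolated value = (4·A(h/2) − A(h)) / (4 − 1)
= (4·2.301468 − 2.577491) / 3
= 6.628381 / 3 = 2.209460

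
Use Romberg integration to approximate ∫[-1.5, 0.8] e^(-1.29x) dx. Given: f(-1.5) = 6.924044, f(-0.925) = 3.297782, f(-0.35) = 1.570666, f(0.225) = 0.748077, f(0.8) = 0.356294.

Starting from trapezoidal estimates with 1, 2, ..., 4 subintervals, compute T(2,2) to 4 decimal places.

5.0927

T(0,0) (trapezoid, 1 panel, h=2.3000): 8.372389
T(1,0) (trapezoid, 2 panels, h=1.1500): 5.992460
T(2,0) (trapezoid, 4 panels, h=0.5750): 5.322599
T(1,1) = 5.992460 + (5.992460 − 8.372389)/3 = 5.199150
T(2,1) = 5.322599 + (5.322599 − 5.992460)/3 = 5.099312
T(2,2) = 5.099312 + (5.099312 − 5.199150)/15 = 5.092656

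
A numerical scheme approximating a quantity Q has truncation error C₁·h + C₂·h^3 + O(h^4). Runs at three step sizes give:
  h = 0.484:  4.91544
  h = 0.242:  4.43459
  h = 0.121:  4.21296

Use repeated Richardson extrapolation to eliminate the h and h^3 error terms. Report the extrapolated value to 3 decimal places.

First eliminate the h term (factor 2^1 = 2):
  B₁ = (2·4.43459 − 4.91544)/1 = 3.95374
  B₂ = (2·4.21296 − 4.43459)/1 = 3.99133
Then eliminate the h^3 term (factor 2^3 = 8):
  (8·3.99133 − 3.95374)/7 = 3.99670

3.997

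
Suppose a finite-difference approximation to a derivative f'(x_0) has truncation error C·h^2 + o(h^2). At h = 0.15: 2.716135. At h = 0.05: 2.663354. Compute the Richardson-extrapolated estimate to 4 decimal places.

2.6568

The leading error scales as h^2; refining by a factor of 3 reduces it by 3^2 = 9.
Extrapolated value = (9·A(h/3) − A(h)) / (9 − 1)
= (9·2.663354 − 2.716135) / 8
= 21.254051 / 8 = 2.656756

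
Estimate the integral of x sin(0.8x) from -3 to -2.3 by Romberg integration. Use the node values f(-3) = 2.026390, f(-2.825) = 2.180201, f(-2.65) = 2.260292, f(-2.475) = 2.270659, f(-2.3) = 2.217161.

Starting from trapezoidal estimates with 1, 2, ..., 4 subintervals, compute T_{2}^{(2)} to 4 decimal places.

T_{0}^{(0)} (trapezoid, 1 panel, h=0.7000): 1.485243
T_{1}^{(0)} (trapezoid, 2 panels, h=0.3500): 1.533724
T_{2}^{(0)} (trapezoid, 4 panels, h=0.1750): 1.545762
T_{1}^{(1)} = 1.533724 + (1.533724 − 1.485243)/3 = 1.549884
T_{2}^{(1)} = 1.545762 + (1.545762 − 1.533724)/3 = 1.549775
T_{2}^{(2)} = 1.549775 + (1.549775 − 1.549884)/15 = 1.549768

1.5498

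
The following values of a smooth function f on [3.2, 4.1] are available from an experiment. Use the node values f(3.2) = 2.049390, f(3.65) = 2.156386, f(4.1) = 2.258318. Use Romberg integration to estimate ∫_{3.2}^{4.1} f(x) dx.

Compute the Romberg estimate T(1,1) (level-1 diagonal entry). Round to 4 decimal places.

1.9400

T(0,0) (trapezoid, 1 panel, h=0.9000): 1.938469
T(1,0) (trapezoid, 2 panels, h=0.4500): 1.939608
T(1,1) = 1.939608 + (1.939608 − 1.938469)/3 = 1.939988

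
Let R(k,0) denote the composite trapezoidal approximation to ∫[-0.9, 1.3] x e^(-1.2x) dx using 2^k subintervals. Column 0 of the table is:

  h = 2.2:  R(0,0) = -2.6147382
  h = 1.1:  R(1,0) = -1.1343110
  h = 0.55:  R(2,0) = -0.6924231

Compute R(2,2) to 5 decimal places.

-0.53875

R(1,1) = (4·(-1.1343110) − (-2.6147382)) / 3 = -0.6408353
R(2,1) = -0.6924231 + (-0.6924231 − (-1.1343110))/3 = -0.5451271
R(2,2) = (16·(-0.5451271) − (-0.6408353)) / 15 = -0.5387466
(Column j=1 coincides with Simpson's rule on the same nodes.)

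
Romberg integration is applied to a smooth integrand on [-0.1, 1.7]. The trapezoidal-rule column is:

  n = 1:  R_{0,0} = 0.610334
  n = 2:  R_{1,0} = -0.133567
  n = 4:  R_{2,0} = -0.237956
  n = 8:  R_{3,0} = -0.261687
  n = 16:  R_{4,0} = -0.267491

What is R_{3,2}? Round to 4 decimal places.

-0.2694

Richardson extrapolation on the trapezoidal column (denominator 4−1=3):
R_{2,1} = (4·(-0.237956) − (-0.133567)) / 3 = -0.272752
R_{3,1} = -0.261687 + (-0.261687 − (-0.237956))/3 = -0.269597
R_{3,2} = -0.269597 + (-0.269597 − (-0.272752))/15 = -0.269387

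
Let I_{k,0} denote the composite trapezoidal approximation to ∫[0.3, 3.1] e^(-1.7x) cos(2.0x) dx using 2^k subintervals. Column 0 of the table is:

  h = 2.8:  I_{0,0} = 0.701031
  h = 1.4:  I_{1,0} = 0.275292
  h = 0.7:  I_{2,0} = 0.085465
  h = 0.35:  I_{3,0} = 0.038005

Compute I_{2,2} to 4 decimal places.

0.0148

Richardson extrapolation on the trapezoidal column (denominator 4−1=3):
I_{1,1} = (4·0.275292 − 0.701031) / 3 = 0.133379
I_{2,1} = 0.085465 + (0.085465 − 0.275292)/3 = 0.022189
I_{2,2} = (16·0.022189 − 0.133379) / 15 = 0.014776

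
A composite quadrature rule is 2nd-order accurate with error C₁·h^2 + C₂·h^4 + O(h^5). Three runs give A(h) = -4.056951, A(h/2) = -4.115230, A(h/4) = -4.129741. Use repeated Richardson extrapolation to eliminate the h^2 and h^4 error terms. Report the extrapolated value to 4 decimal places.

First eliminate the h^2 term (factor 2^2 = 4):
  B₁ = (4·(-4.115230) − (-4.056951))/3 = -4.134656
  B₂ = (4·(-4.129741) − (-4.115230))/3 = -4.134578
Then eliminate the h^4 term (factor 2^4 = 16):
  (16·(-4.134578) − (-4.134656))/15 = -4.134573

-4.1346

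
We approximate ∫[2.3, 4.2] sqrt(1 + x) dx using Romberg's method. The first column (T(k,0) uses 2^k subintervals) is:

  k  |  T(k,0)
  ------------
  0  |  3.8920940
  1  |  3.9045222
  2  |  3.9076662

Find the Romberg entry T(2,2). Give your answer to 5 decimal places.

3.90872

Richardson extrapolation on the trapezoidal column (denominator 4−1=3):
T(1,1) = (4·3.9045222 − 3.8920940) / 3 = 3.9086649
T(2,1) = (4·3.9076662 − 3.9045222) / 3 = 3.9087142
T(2,2) = 3.9087142 + (3.9087142 − 3.9086649)/15 = 3.9087175
(Column j=1 coincides with Simpson's rule on the same nodes.)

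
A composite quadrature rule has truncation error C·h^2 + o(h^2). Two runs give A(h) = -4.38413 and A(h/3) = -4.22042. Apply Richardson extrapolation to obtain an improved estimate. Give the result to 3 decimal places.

-4.200

The leading error scales as h^2; refining by a factor of 3 reduces it by 3^2 = 9.
Extrapolated value = (9·A(h/3) − A(h)) / (9 − 1)
= (9·(-4.22042) − (-4.38413)) / 8
= -33.59965 / 8 = -4.19996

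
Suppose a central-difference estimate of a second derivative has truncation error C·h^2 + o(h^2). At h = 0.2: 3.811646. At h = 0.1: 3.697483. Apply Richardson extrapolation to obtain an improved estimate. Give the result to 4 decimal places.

3.6594

The leading error scales as h^2; refining by a factor of 2 reduces it by 2^2 = 4.
Extrapolated value = (4·A(h/2) − A(h)) / (4 − 1)
= (4·3.697483 − 3.811646) / 3
= 10.978286 / 3 = 3.659429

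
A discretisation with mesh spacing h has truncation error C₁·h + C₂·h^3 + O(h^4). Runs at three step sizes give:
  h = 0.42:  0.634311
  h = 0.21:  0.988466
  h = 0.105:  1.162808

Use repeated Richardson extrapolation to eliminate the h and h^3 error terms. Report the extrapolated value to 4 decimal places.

1.3364

First eliminate the h term (factor 2^1 = 2):
  B₁ = (2·0.988466 − 0.634311)/1 = 1.342621
  B₂ = (2·1.162808 − 0.988466)/1 = 1.337150
Then eliminate the h^3 term (factor 2^3 = 8):
  (8·1.337150 − 1.342621)/7 = 1.336368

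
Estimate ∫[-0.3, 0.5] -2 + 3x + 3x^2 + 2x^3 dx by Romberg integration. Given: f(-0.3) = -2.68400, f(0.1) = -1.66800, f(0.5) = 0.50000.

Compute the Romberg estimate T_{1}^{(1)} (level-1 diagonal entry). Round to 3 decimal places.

T_{0}^{(0)} (trapezoid, 1 panel, h=0.8000): -0.87360
T_{1}^{(0)} (trapezoid, 2 panels, h=0.4000): -1.10400
T_{1}^{(1)} = -1.10400 + (-1.10400 − (-0.87360))/3 = -1.18080

-1.181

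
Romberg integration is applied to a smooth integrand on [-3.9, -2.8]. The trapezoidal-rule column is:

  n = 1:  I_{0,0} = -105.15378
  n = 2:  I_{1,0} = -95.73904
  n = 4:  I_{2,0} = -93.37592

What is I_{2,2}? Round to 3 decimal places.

Richardson extrapolation on the trapezoidal column (denominator 4−1=3):
I_{1,1} = (4·(-95.73904) − (-105.15378)) / 3 = -92.60079
I_{2,1} = (4·(-93.37592) − (-95.73904)) / 3 = -92.58821
I_{2,2} = (16·(-92.58821) − (-92.60079)) / 15 = -92.58737

-92.587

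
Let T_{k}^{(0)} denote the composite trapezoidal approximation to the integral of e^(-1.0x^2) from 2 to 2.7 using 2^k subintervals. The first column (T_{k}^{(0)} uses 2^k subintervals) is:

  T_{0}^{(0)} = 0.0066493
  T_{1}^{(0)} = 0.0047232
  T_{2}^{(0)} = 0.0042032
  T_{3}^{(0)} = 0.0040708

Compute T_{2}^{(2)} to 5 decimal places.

0.00403

T_{1}^{(1)} = 0.0047232 + (0.0047232 − 0.0066493)/3 = 0.0040812
T_{2}^{(1)} = (4·0.0042032 − 0.0047232) / 3 = 0.0040299
T_{2}^{(2)} = 0.0040299 + (0.0040299 − 0.0040812)/15 = 0.0040265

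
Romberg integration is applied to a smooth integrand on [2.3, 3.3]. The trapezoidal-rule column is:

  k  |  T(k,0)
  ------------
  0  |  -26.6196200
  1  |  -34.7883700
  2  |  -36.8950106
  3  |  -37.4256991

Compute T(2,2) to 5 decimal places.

-37.60295

T(1,1) = (4·(-34.7883700) − (-26.6196200)) / 3 = -37.5112867
T(2,1) = -36.8950106 + (-36.8950106 − (-34.7883700))/3 = -37.5972241
T(2,2) = (16·(-37.5972241) − (-37.5112867)) / 15 = -37.6029533
(Column j=1 coincides with Simpson's rule on the same nodes.)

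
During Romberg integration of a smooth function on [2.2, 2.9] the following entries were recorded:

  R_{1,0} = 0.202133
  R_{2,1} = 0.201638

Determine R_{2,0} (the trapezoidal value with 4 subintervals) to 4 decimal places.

From R_{2,1} = (4·R_{2,0} − R_{1,0})/3, solve for R_{2,0}:
4·R_{2,0} = 3·0.201638 + 0.202133 = 0.807047
R_{2,0} = 0.201762

0.2018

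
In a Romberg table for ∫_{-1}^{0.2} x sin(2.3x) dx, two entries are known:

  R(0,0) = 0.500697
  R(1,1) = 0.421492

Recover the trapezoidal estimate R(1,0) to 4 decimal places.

From R(1,1) = (4·R(1,0) − R(0,0))/3, solve for R(1,0):
4·R(1,0) = 3·0.421492 + 0.500697 = 1.765173
R(1,0) = 0.441293

0.4413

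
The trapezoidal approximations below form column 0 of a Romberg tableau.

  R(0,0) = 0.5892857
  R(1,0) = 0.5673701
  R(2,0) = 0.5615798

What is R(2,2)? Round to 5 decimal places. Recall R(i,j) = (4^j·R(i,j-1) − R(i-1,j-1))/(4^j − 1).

0.55962

R(1,1) = 0.5673701 + (0.5673701 − 0.5892857)/3 = 0.5600649
R(2,1) = (4·0.5615798 − 0.5673701) / 3 = 0.5596497
R(2,2) = (16·0.5596497 − 0.5600649) / 15 = 0.5596220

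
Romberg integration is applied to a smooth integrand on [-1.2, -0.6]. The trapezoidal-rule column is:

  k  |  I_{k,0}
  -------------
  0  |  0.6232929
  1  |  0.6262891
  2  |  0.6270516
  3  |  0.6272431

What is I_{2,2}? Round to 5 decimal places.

0.62731

Richardson extrapolation on the trapezoidal column (denominator 4−1=3):
I_{1,1} = 0.6262891 + (0.6262891 − 0.6232929)/3 = 0.6272878
I_{2,1} = 0.6270516 + (0.6270516 − 0.6262891)/3 = 0.6273058
I_{2,2} = 0.6273058 + (0.6273058 − 0.6272878)/15 = 0.6273070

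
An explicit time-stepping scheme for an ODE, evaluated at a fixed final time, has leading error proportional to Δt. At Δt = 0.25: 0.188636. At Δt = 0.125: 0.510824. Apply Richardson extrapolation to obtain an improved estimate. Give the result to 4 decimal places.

0.8330

The leading error scales as Δt; refining by a factor of 2 reduces it by 2^1 = 2.
Extrapolated value = (2·A(Δt/2) − A(Δt)) / (2 − 1)
= (2·0.510824 − 0.188636) / 1
= 0.833012 / 1 = 0.833012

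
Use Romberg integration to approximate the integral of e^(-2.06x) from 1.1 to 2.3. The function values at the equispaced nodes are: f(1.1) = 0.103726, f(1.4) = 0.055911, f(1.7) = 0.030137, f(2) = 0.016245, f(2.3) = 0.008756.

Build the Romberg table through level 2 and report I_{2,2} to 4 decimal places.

0.0461

I_{0,0} (trapezoid, 1 panel, h=1.2000): 0.067489
I_{1,0} (trapezoid, 2 panels, h=0.6000): 0.051827
I_{2,0} (trapezoid, 4 panels, h=0.3000): 0.047560
I_{1,1} = 0.051827 + (0.051827 − 0.067489)/3 = 0.046606
I_{2,1} = 0.047560 + (0.047560 − 0.051827)/3 = 0.046138
I_{2,2} = 0.046138 + (0.046138 − 0.046606)/15 = 0.046107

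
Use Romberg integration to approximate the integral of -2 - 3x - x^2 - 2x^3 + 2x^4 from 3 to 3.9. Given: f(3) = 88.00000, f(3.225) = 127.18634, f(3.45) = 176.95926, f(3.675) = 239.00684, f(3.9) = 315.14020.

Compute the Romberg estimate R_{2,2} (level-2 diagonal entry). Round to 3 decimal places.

R_{0,0} (trapezoid, 1 panel, h=0.9000): 181.41309
R_{1,0} (trapezoid, 2 panels, h=0.4500): 170.33821
R_{2,0} (trapezoid, 4 panels, h=0.2250): 167.56257
R_{1,1} = 170.33821 + (170.33821 − 181.41309)/3 = 166.64658
R_{2,1} = 167.56257 + (167.56257 − 170.33821)/3 = 166.63736
R_{2,2} = 166.63736 + (166.63736 − 166.64658)/15 = 166.63675

166.637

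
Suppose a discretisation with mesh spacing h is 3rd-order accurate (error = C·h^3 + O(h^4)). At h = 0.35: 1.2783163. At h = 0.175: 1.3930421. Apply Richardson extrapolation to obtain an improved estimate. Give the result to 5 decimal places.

The leading error scales as h^3; refining by a factor of 2 reduces it by 2^3 = 8.
Extrapolated value = (8·A(h/2) − A(h)) / (8 − 1)
= (8·1.3930421 − 1.2783163) / 7
= 9.8660205 / 7 = 1.4094315

1.40943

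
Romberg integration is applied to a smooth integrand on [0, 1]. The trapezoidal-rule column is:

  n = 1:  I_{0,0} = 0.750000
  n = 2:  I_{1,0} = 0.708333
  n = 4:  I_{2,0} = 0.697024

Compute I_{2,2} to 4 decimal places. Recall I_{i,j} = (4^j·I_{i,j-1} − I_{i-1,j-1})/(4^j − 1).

Richardson extrapolation on the trapezoidal column (denominator 4−1=3):
I_{1,1} = 0.708333 + (0.708333 − 0.750000)/3 = 0.694444
I_{2,1} = 0.697024 + (0.697024 − 0.708333)/3 = 0.693254
I_{2,2} = (16·0.693254 − 0.694444) / 15 = 0.693175

0.6932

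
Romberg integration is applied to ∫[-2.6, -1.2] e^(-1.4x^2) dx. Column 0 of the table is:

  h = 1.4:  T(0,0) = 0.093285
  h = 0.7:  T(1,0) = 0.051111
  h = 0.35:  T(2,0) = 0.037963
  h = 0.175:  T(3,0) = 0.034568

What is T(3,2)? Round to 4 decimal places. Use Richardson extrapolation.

0.0334

Richardson extrapolation on the trapezoidal column (denominator 4−1=3):
T(2,1) = 0.037963 + (0.037963 − 0.051111)/3 = 0.033580
T(3,1) = (4·0.034568 − 0.037963) / 3 = 0.033436
T(3,2) = 0.033436 + (0.033436 − 0.033580)/15 = 0.033426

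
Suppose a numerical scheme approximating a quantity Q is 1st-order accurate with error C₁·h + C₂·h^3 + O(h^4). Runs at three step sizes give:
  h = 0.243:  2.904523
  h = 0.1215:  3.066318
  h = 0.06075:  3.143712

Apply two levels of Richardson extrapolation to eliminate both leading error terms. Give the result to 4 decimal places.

First eliminate the h term (factor 2^1 = 2):
  B₁ = (2·3.066318 − 2.904523)/1 = 3.228113
  B₂ = (2·3.143712 − 3.066318)/1 = 3.221106
Then eliminate the h^3 term (factor 2^3 = 8):
  (8·3.221106 − 3.228113)/7 = 3.220105

3.2201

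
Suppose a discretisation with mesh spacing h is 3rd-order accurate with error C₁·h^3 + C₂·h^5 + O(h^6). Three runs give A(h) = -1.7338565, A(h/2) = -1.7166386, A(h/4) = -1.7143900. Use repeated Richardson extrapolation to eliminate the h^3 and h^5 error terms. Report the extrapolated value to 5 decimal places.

First eliminate the h^3 term (factor 2^3 = 8):
  B₁ = (8·(-1.7166386) − (-1.7338565))/7 = -1.7141789
  B₂ = (8·(-1.7143900) − (-1.7166386))/7 = -1.7140688
Then eliminate the h^5 term (factor 2^5 = 32):
  (32·(-1.7140688) − (-1.7141789))/31 = -1.7140652

-1.71407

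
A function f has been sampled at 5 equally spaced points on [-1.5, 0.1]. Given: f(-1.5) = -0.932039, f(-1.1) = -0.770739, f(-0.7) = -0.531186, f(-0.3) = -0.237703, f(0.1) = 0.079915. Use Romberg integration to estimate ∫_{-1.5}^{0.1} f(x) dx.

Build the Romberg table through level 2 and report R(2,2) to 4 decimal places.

R(0,0) (trapezoid, 1 panel, h=1.6000): -0.681699
R(1,0) (trapezoid, 2 panels, h=0.8000): -0.765798
R(2,0) (trapezoid, 4 panels, h=0.4000): -0.786276
R(1,1) = -0.765798 + (-0.765798 − (-0.681699))/3 = -0.793831
R(2,1) = -0.786276 + (-0.786276 − (-0.765798))/3 = -0.793102
R(2,2) = -0.793102 + (-0.793102 − (-0.793831))/15 = -0.793053

-0.7931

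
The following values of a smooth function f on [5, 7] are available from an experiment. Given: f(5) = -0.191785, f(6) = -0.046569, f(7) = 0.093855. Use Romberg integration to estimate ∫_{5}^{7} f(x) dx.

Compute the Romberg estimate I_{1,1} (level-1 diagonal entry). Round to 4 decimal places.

I_{0,0} (trapezoid, 1 panel, h=2.0000): -0.097930
I_{1,0} (trapezoid, 2 panels, h=1.0000): -0.095534
I_{1,1} = -0.095534 + (-0.095534 − (-0.097930))/3 = -0.094735

-0.0947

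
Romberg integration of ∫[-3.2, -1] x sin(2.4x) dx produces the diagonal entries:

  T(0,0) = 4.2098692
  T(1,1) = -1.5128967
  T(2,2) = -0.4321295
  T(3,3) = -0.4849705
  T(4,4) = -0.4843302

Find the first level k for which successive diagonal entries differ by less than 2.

k = 2

|T(1,1) − T(0,0)| = 5.7227659 ≥ 2
|T(2,2) − T(1,1)| = 1.0807672 < 2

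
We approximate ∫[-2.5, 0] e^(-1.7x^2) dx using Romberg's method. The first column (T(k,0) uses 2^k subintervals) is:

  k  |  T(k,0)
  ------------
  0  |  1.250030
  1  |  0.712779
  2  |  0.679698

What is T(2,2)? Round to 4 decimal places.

0.6777

T(1,1) = 0.712779 + (0.712779 − 1.250030)/3 = 0.533695
T(2,1) = (4·0.679698 − 0.712779) / 3 = 0.668671
T(2,2) = (16·0.668671 − 0.533695) / 15 = 0.677669
(Column j=1 coincides with Simpson's rule on the same nodes.)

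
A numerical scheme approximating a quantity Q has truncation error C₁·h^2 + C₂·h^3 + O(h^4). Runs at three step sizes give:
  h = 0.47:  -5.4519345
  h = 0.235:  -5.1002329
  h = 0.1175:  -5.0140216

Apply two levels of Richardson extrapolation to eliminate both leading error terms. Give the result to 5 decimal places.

-4.98561

First eliminate the h^2 term (factor 2^2 = 4):
  B₁ = (4·(-5.1002329) − (-5.4519345))/3 = -4.9829990
  B₂ = (4·(-5.0140216) − (-5.1002329))/3 = -4.9852845
Then eliminate the h^3 term (factor 2^3 = 8):
  (8·(-4.9852845) − (-4.9829990))/7 = -4.9856110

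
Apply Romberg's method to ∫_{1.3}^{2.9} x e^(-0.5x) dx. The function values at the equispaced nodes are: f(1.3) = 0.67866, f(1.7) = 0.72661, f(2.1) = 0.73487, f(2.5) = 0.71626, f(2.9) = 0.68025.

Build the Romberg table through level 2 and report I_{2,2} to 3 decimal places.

1.147

I_{0,0} (trapezoid, 1 panel, h=1.6000): 1.08713
I_{1,0} (trapezoid, 2 panels, h=0.8000): 1.13146
I_{2,0} (trapezoid, 4 panels, h=0.4000): 1.14288
I_{1,1} = 1.13146 + (1.13146 − 1.08713)/3 = 1.14624
I_{2,1} = 1.14288 + (1.14288 − 1.13146)/3 = 1.14669
I_{2,2} = 1.14669 + (1.14669 − 1.14624)/15 = 1.14672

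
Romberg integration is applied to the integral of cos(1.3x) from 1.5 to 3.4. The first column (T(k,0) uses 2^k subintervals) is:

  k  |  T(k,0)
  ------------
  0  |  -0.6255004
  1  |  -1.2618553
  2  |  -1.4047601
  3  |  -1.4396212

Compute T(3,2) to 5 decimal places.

Richardson extrapolation on the trapezoidal column (denominator 4−1=3):
T(2,1) = -1.4047601 + (-1.4047601 − (-1.2618553))/3 = -1.4523950
T(3,1) = -1.4396212 + (-1.4396212 − (-1.4047601))/3 = -1.4512416
T(3,2) = -1.4512416 + (-1.4512416 − (-1.4523950))/15 = -1.4511647

-1.45116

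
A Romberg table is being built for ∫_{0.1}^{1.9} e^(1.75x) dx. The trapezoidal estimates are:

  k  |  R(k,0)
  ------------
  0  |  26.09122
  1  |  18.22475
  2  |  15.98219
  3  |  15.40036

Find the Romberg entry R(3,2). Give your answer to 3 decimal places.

15.205

R(2,1) = (4·15.98219 − 18.22475) / 3 = 15.23467
R(3,1) = (4·15.40036 − 15.98219) / 3 = 15.20642
R(3,2) = 15.20642 + (15.20642 − 15.23467)/15 = 15.20454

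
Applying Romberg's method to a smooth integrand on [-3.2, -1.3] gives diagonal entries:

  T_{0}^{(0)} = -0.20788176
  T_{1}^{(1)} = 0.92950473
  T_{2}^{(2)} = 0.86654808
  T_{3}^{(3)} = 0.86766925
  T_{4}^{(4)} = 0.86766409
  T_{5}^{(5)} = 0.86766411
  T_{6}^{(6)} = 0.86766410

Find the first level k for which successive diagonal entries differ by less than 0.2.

k = 2

|T_{1}^{(1)} − T_{0}^{(0)}| = 1.13738649 ≥ 0.2
|T_{2}^{(2)} − T_{1}^{(1)}| = 0.06295665 < 0.2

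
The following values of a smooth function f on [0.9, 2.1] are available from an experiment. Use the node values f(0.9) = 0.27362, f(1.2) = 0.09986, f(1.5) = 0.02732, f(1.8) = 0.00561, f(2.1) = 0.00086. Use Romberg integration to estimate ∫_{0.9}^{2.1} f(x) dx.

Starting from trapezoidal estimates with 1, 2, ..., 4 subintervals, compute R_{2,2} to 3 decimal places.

R_{0,0} (trapezoid, 1 panel, h=1.2000): 0.16469
R_{1,0} (trapezoid, 2 panels, h=0.6000): 0.09874
R_{2,0} (trapezoid, 4 panels, h=0.3000): 0.08101
R_{1,1} = 0.09874 + (0.09874 − 0.16469)/3 = 0.07676
R_{2,1} = 0.08101 + (0.08101 − 0.09874)/3 = 0.07510
R_{2,2} = 0.07510 + (0.07510 − 0.07676)/15 = 0.07499

0.075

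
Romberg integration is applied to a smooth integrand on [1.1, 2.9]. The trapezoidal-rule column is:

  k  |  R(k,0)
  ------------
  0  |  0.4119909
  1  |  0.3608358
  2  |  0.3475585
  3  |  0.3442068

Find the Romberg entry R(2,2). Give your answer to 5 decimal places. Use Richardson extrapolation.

0.34309

R(1,1) = 0.3608358 + (0.3608358 − 0.4119909)/3 = 0.3437841
R(2,1) = (4·0.3475585 − 0.3608358) / 3 = 0.3431327
R(2,2) = (16·0.3431327 − 0.3437841) / 15 = 0.3430893
(Column j=1 coincides with Simpson's rule on the same nodes.)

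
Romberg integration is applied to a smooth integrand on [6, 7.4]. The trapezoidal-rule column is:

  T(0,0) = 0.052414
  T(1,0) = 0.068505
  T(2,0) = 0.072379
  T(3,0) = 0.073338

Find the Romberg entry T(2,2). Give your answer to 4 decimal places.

0.0737

Richardson extrapolation on the trapezoidal column (denominator 4−1=3):
T(1,1) = 0.068505 + (0.068505 − 0.052414)/3 = 0.073869
T(2,1) = 0.072379 + (0.072379 − 0.068505)/3 = 0.073670
T(2,2) = (16·0.073670 − 0.073869) / 15 = 0.073657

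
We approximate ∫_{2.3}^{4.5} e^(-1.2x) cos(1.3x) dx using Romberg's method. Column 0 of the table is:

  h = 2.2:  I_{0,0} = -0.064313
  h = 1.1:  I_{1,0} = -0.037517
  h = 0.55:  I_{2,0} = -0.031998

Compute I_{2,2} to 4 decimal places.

Richardson extrapolation on the trapezoidal column (denominator 4−1=3):
I_{1,1} = -0.037517 + (-0.037517 − (-0.064313))/3 = -0.028585
I_{2,1} = (4·(-0.031998) − (-0.037517)) / 3 = -0.030158
I_{2,2} = -0.030158 + (-0.030158 − (-0.028585))/15 = -0.030263

-0.0303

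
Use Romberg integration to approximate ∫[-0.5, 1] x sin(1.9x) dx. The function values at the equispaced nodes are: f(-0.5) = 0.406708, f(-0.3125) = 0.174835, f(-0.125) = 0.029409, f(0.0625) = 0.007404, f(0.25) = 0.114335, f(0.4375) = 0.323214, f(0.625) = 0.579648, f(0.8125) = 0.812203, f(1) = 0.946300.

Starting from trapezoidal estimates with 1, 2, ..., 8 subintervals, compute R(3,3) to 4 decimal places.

0.5045

R(0,0) (trapezoid, 1 panel, h=1.5000): 1.014756
R(1,0) (trapezoid, 2 panels, h=0.7500): 0.593129
R(2,0) (trapezoid, 4 panels, h=0.3750): 0.524961
R(3,0) (trapezoid, 8 panels, h=0.1875): 0.509541
R(1,1) = 0.593129 + (0.593129 − 1.014756)/3 = 0.452587
R(2,1) = 0.524961 + (0.524961 − 0.593129)/3 = 0.502238
R(3,1) = 0.509541 + (0.509541 − 0.524961)/3 = 0.504401
R(2,2) = 0.502238 + (0.502238 − 0.452587)/15 = 0.505548
R(3,2) = 0.504401 + (0.504401 − 0.502238)/15 = 0.504545
R(3,3) = 0.504545 + (0.504545 − 0.505548)/63 = 0.504529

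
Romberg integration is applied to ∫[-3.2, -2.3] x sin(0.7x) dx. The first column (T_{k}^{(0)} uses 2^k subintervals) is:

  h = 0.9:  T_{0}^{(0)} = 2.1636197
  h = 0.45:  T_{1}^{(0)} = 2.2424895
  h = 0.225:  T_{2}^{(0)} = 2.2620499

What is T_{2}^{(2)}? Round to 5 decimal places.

2.26856

Richardson extrapolation on the trapezoidal column (denominator 4−1=3):
T_{1}^{(1)} = 2.2424895 + (2.2424895 − 2.1636197)/3 = 2.2687794
T_{2}^{(1)} = (4·2.2620499 − 2.2424895) / 3 = 2.2685700
T_{2}^{(2)} = 2.2685700 + (2.2685700 − 2.2687794)/15 = 2.2685560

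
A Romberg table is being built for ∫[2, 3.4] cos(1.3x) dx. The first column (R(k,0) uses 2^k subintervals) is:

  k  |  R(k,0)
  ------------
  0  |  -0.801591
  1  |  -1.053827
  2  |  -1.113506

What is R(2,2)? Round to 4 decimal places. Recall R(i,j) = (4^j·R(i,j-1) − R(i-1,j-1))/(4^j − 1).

-1.1331

Richardson extrapolation on the trapezoidal column (denominator 4−1=3):
R(1,1) = -1.053827 + (-1.053827 − (-0.801591))/3 = -1.137906
R(2,1) = -1.113506 + (-1.113506 − (-1.053827))/3 = -1.133399
R(2,2) = -1.133399 + (-1.133399 − (-1.137906))/15 = -1.133099
(Column j=1 coincides with Simpson's rule on the same nodes.)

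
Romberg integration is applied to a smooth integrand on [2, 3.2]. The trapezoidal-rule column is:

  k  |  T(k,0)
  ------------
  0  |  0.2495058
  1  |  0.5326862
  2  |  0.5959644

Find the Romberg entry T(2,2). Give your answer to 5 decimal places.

0.61639

Richardson extrapolation on the trapezoidal column (denominator 4−1=3):
T(1,1) = (4·0.5326862 − 0.2495058) / 3 = 0.6270797
T(2,1) = 0.5959644 + (0.5959644 − 0.5326862)/3 = 0.6170571
T(2,2) = 0.6170571 + (0.6170571 − 0.6270797)/15 = 0.6163889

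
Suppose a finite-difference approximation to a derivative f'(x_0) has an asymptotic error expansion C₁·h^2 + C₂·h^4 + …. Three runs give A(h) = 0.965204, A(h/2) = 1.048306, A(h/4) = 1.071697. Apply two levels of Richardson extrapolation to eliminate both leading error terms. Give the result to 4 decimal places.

1.0797

First eliminate the h^2 term (factor 2^2 = 4):
  B₁ = (4·1.048306 − 0.965204)/3 = 1.076007
  B₂ = (4·1.071697 − 1.048306)/3 = 1.079494
Then eliminate the h^4 term (factor 2^4 = 16):
  (16·1.079494 − 1.076007)/15 = 1.079726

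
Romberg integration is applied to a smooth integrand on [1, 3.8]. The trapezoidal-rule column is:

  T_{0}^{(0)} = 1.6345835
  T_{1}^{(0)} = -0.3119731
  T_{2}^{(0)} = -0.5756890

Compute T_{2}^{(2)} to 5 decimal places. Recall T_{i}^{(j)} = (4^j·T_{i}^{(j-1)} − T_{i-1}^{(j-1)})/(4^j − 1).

Richardson extrapolation on the trapezoidal column (denominator 4−1=3):
T_{1}^{(1)} = (4·(-0.3119731) − 1.6345835) / 3 = -0.9608253
T_{2}^{(1)} = -0.5756890 + (-0.5756890 − (-0.3119731))/3 = -0.6635943
T_{2}^{(2)} = -0.6635943 + (-0.6635943 − (-0.9608253))/15 = -0.6437789

-0.64378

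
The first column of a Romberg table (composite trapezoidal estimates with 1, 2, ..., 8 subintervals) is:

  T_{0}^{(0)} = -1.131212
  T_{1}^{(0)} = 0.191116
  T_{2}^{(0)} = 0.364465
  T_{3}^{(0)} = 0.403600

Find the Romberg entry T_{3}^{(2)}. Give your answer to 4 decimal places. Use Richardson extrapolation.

Richardson extrapolation on the trapezoidal column (denominator 4−1=3):
T_{2}^{(1)} = (4·0.364465 − 0.191116) / 3 = 0.422248
T_{3}^{(1)} = 0.403600 + (0.403600 − 0.364465)/3 = 0.416645
T_{3}^{(2)} = 0.416645 + (0.416645 − 0.422248)/15 = 0.416271
(Column j=1 coincides with Simpson's rule on the same nodes.)

0.4163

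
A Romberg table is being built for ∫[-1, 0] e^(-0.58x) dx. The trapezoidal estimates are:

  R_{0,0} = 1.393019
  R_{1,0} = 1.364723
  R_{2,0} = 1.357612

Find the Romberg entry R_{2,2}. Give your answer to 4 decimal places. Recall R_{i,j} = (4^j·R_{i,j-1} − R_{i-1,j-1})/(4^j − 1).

1.3552

Richardson extrapolation on the trapezoidal column (denominator 4−1=3):
R_{1,1} = 1.364723 + (1.364723 − 1.393019)/3 = 1.355291
R_{2,1} = (4·1.357612 − 1.364723) / 3 = 1.355242
R_{2,2} = 1.355242 + (1.355242 − 1.355291)/15 = 1.355239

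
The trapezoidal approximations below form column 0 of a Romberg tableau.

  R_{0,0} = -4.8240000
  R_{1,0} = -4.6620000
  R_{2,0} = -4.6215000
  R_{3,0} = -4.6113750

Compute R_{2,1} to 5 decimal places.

Richardson extrapolation on the trapezoidal column (denominator 4−1=3):
R_{2,1} = (4·(-4.6215000) − (-4.6620000)) / 3 = -4.6080000

-4.60800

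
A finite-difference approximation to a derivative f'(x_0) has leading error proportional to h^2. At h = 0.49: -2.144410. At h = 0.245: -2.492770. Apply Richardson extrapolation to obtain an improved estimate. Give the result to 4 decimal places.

-2.6089

Extrapolated value = (4·A(h/2) − A(h)) / (4 − 1)
= (4·(-2.492770) − (-2.144410)) / 3
= -7.826670 / 3 = -2.608890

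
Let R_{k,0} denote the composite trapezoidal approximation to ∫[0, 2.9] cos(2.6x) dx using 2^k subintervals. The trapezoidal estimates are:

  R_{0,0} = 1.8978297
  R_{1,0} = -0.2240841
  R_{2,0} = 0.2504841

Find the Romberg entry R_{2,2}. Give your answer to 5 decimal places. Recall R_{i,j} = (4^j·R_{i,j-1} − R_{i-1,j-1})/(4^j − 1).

0.49801

Richardson extrapolation on the trapezoidal column (denominator 4−1=3):
R_{1,1} = (4·(-0.2240841) − 1.8978297) / 3 = -0.9313887
R_{2,1} = (4·0.2504841 − (-0.2240841)) / 3 = 0.4086735
R_{2,2} = (16·0.4086735 − (-0.9313887)) / 15 = 0.4980110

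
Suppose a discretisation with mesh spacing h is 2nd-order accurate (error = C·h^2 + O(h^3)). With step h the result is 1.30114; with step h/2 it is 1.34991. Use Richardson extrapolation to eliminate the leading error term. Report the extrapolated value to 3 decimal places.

1.366

The leading error scales as h^2; refining by a factor of 2 reduces it by 2^2 = 4.
Extrapolated value = (4·A(h/2) − A(h)) / (4 − 1)
= (4·1.34991 − 1.30114) / 3
= 4.09850 / 3 = 1.36617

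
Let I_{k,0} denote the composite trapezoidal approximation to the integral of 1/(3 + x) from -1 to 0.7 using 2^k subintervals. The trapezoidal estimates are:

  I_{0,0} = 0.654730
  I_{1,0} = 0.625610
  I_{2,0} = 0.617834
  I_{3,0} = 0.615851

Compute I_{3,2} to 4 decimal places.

0.6152

Richardson extrapolation on the trapezoidal column (denominator 4−1=3):
I_{2,1} = 0.617834 + (0.617834 − 0.625610)/3 = 0.615242
I_{3,1} = (4·0.615851 − 0.617834) / 3 = 0.615190
I_{3,2} = (16·0.615190 − 0.615242) / 15 = 0.615187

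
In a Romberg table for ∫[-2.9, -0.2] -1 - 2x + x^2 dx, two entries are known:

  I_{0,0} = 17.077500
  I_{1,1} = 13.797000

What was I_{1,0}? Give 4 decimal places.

From I_{1,1} = (4·I_{1,0} − I_{0,0})/3, solve for I_{1,0}:
4·I_{1,0} = 3·13.797000 + 17.077500 = 58.468500
I_{1,0} = 14.617125

14.6171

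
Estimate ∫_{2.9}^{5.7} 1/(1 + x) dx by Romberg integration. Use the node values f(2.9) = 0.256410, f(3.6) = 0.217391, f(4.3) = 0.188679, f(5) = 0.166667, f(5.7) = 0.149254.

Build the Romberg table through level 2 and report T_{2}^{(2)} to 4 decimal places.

T_{0}^{(0)} (trapezoid, 1 panel, h=2.8000): 0.567930
T_{1}^{(0)} (trapezoid, 2 panels, h=1.4000): 0.548115
T_{2}^{(0)} (trapezoid, 4 panels, h=0.7000): 0.542898
T_{1}^{(1)} = 0.548115 + (0.548115 − 0.567930)/3 = 0.541510
T_{2}^{(1)} = 0.542898 + (0.542898 − 0.548115)/3 = 0.541159
T_{2}^{(2)} = 0.541159 + (0.541159 − 0.541510)/15 = 0.541136

0.5411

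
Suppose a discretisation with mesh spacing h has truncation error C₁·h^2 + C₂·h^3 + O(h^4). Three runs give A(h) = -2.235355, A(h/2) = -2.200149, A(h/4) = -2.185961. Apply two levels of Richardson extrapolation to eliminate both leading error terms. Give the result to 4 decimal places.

First eliminate the h^2 term (factor 2^2 = 4):
  B₁ = (4·(-2.200149) − (-2.235355))/3 = -2.188414
  B₂ = (4·(-2.185961) − (-2.200149))/3 = -2.181232
Then eliminate the h^3 term (factor 2^3 = 8):
  (8·(-2.181232) − (-2.188414))/7 = -2.180206

-2.1802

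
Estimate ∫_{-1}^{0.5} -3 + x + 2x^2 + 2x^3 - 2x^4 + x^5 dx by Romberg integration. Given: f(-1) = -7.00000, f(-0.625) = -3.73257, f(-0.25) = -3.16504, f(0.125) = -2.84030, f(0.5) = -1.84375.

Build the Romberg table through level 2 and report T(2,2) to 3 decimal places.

T(0,0) (trapezoid, 1 panel, h=1.5000): -6.63281
T(1,0) (trapezoid, 2 panels, h=0.7500): -5.69019
T(2,0) (trapezoid, 4 panels, h=0.3750): -5.30992
T(1,1) = -5.69019 + (-5.69019 − (-6.63281))/3 = -5.37598
T(2,1) = -5.30992 + (-5.30992 − (-5.69019))/3 = -5.18316
T(2,2) = -5.18316 + (-5.18316 − (-5.37598))/15 = -5.17031

-5.170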